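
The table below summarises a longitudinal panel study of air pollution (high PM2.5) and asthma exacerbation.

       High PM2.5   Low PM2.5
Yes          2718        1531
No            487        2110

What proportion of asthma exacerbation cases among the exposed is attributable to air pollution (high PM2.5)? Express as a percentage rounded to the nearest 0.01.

Reading the table with exposure as columns: a = 2718 (High PM2.5, case), b = 487 (High PM2.5, non-case), c = 1531 (Low PM2.5, case), d = 2110.
Risk in exposed = 2718/3205 = 0.84805; risk in unexposed = 1531/3641 = 0.42049.
RR = 0.84805/0.42049 = 2.01682
AR% = (RR − 1)/RR × 100 = (2.01682 − 1)/2.01682 × 100 = 50.4170%

50.42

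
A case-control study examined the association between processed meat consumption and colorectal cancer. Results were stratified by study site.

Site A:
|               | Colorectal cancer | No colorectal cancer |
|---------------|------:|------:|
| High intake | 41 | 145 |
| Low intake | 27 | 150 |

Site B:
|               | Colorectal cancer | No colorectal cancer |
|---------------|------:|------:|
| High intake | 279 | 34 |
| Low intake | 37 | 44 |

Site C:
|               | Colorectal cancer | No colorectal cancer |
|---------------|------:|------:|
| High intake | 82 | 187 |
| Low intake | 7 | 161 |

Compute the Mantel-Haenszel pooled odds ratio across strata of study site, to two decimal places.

4.61

OR_MH = Σ(aᵢdᵢ/nᵢ) / Σ(bᵢcᵢ/nᵢ), where nᵢ is the stratum total.
Stratum 1 (Site A): n = 363; a·d/n = 41·150/363 = 16.9421; b·c/n = 145·27/363 = 10.7851
Stratum 2 (Site B): n = 394; a·d/n = 279·44/394 = 31.1574; b·c/n = 34·37/394 = 3.1929
Stratum 3 (Site C): n = 437; a·d/n = 82·161/437 = 30.2105; b·c/n = 187·7/437 = 2.9954
OR_MH = (16.9421 + 31.1574 + 30.2105) / (10.7851 + 3.1929 + 2.9954) = 78.3100 / 16.9734 = 4.61368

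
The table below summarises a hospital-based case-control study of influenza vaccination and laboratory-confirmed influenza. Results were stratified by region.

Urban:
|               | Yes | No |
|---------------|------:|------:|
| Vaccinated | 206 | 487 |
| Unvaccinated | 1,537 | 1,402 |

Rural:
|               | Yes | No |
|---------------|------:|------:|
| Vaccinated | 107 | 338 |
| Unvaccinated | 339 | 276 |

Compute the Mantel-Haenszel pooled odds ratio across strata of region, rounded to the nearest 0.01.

OR_MH = Σ(aᵢdᵢ/nᵢ) / Σ(bᵢcᵢ/nᵢ), where nᵢ is the stratum total.
Stratum 1 (Urban): n = 3632; a·d/n = 206·1402/3632 = 79.5187; b·c/n = 487·1537/3632 = 206.0900
Stratum 2 (Rural): n = 1060; a·d/n = 107·276/1060 = 27.8604; b·c/n = 338·339/1060 = 108.0962
OR_MH = (79.5187 + 27.8604) / (206.0900 + 108.0962) = 107.3791 / 314.1863 = 0.34177

0.34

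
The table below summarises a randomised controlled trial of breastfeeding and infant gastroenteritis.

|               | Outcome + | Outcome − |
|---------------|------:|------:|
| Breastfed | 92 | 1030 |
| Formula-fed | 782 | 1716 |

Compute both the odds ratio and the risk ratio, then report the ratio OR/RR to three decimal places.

0.748

Cells: a = 92, b = 1030, c = 782, d = 1716.
OR = (92·1716)/(1030·782) = 157872/805460 = 0.19600
Risk in exposed = 92/1122 = 0.08200; risk in unexposed = 782/2498 = 0.31305; RR = 0.26193
OR/RR = 0.19600 / 0.26193 = 0.74831
The outcome is not rare, so the OR lies further from 1 than the RR.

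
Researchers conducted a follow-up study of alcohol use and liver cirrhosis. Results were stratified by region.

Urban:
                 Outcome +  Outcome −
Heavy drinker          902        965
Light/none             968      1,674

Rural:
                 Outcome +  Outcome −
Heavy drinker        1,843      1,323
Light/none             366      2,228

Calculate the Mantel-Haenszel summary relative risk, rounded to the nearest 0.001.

RR_MH = Σ(aᵢ·n₀ᵢ/nᵢ) / Σ(cᵢ·n₁ᵢ/nᵢ), with n₁ᵢ = aᵢ+bᵢ (exposed), n₀ᵢ = cᵢ+dᵢ (unexposed), nᵢ = n₁ᵢ+n₀ᵢ.
Stratum 1 (Urban): n₁ = 1867, n₀ = 2642, n = 4509; a·n₀/n = 902·2642/4509 = 528.5172; c·n₁/n = 968·1867/4509 = 400.8108
Stratum 2 (Rural): n₁ = 3166, n₀ = 2594, n = 5760; a·n₀/n = 1843·2594/5760 = 829.9899; c·n₁/n = 366·3166/5760 = 201.1729
RR_MH = (528.5172 + 829.9899) / (400.8108 + 201.1729) = 1358.5071 / 601.9837 = 2.25672

2.257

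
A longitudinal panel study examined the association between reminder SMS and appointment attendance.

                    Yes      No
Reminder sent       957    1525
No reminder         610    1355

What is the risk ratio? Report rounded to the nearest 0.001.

Cells: a = 957, b = 1525, c = 610, d = 1355.
Risk in exposed = 957/2482 = 0.38558; risk in unexposed = 610/1965 = 0.31043.
RR = 0.38558 / 0.31043 = 1.24206
The risk among the exposed is 1.24 times that among the unexposed.

1.242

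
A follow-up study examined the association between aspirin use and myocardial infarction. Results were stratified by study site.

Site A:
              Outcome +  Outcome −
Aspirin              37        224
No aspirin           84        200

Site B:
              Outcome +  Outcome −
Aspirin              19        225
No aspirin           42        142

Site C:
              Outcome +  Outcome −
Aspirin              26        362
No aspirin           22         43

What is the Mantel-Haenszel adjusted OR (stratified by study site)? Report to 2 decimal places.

0.30

OR_MH = Σ(aᵢdᵢ/nᵢ) / Σ(bᵢcᵢ/nᵢ), where nᵢ is the stratum total.
Stratum 1 (Site A): n = 545; a·d/n = 37·200/545 = 13.5780; b·c/n = 224·84/545 = 34.5248
Stratum 2 (Site B): n = 428; a·d/n = 19·142/428 = 6.3037; b·c/n = 225·42/428 = 22.0794
Stratum 3 (Site C): n = 453; a·d/n = 26·43/453 = 2.4680; b·c/n = 362·22/453 = 17.5806
OR_MH = (13.5780 + 6.3037 + 2.4680) / (34.5248 + 22.0794 + 17.5806) = 22.3497 / 74.1848 = 0.30127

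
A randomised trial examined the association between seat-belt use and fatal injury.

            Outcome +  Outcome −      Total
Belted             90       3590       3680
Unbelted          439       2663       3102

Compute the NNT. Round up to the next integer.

Risk in treated group = 90/3680 = 0.02446; risk in control = 439/3102 = 0.14152.
Absolute risk reduction = 0.14152 − 0.02446 = 0.11707
NNT = 1 / ARR = 1 / 0.11707 = 8.542 → round up → 9

9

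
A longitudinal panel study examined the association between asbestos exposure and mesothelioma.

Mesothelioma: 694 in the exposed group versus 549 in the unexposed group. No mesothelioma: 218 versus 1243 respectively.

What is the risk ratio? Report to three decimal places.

2.484

From the description: a = 694, b = 218, c = 549, d = 1243.
Risk in exposed = 694/912 = 0.76096; risk in unexposed = 549/1792 = 0.30636.
RR = 0.76096 / 0.30636 = 2.48388
The risk among the exposed is 2.48 times that among the unexposed.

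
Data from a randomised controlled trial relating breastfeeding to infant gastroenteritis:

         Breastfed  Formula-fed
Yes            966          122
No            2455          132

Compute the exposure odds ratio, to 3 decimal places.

Reading the table with exposure as columns: a = 966 (Breastfed, case), b = 2455 (Breastfed, non-case), c = 122 (Formula-fed, case), d = 132.
OR = (a·d)/(b·c) = (966 × 132) / (2455 × 122) = 127512 / 299510 = 0.42574
Exposure is associated with lower odds of infant gastroenteritis (OR = 0.43 < 1).

0.426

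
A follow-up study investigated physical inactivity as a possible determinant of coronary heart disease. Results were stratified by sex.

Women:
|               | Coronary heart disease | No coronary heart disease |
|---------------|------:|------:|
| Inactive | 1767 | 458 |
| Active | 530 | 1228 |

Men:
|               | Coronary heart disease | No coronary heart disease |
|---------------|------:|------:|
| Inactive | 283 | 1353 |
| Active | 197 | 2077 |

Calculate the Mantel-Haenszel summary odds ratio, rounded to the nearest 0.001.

OR_MH = Σ(aᵢdᵢ/nᵢ) / Σ(bᵢcᵢ/nᵢ), where nᵢ is the stratum total.
Stratum 1 (Women): n = 3983; a·d/n = 1767·1228/3983 = 544.7843; b·c/n = 458·530/3983 = 60.9440
Stratum 2 (Men): n = 3910; a·d/n = 283·2077/3910 = 150.3302; b·c/n = 1353·197/3910 = 68.1691
OR_MH = (544.7843 + 150.3302) / (60.9440 + 68.1691) = 695.1145 / 129.1131 = 5.38377

5.384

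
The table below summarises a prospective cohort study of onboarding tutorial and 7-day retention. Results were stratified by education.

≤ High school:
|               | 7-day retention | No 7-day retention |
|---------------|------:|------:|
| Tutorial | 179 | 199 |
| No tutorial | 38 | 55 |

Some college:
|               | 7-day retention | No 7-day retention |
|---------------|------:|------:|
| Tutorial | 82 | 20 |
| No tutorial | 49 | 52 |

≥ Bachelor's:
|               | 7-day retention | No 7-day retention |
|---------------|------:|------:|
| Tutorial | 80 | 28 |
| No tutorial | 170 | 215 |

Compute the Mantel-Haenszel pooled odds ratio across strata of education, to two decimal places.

2.51

OR_MH = Σ(aᵢdᵢ/nᵢ) / Σ(bᵢcᵢ/nᵢ), where nᵢ is the stratum total.
Stratum 1 (≤ High school): n = 471; a·d/n = 179·55/471 = 20.9023; b·c/n = 199·38/471 = 16.0552
Stratum 2 (Some college): n = 203; a·d/n = 82·52/203 = 21.0049; b·c/n = 20·49/203 = 4.8276
Stratum 3 (≥ Bachelor's): n = 493; a·d/n = 80·215/493 = 34.8884; b·c/n = 28·170/493 = 9.6552
OR_MH = (20.9023 + 21.0049 + 34.8884) / (16.0552 + 4.8276 + 9.6552) = 76.7957 / 30.5380 = 2.51476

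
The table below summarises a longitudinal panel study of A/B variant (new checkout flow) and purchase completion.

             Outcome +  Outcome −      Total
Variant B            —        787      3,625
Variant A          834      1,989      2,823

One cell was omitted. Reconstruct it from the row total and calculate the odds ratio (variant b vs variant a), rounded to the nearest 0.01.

8.60

The missing cell is in the exposed row: 3625 − 787 = 2838.
So a = 2838, b = 787, c = 834, d = 1989.
OR = (a·d)/(b·c) = (2838 × 1989) / (787 × 834) = 5644782 / 656358 = 8.60016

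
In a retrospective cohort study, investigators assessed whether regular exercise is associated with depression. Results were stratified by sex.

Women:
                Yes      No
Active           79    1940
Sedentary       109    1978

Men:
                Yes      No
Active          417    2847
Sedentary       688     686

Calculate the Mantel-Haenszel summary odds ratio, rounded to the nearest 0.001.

0.210

OR_MH = Σ(aᵢdᵢ/nᵢ) / Σ(bᵢcᵢ/nᵢ), where nᵢ is the stratum total.
Stratum 1 (Women): n = 4106; a·d/n = 79·1978/4106 = 38.0570; b·c/n = 1940·109/4106 = 51.5002
Stratum 2 (Men): n = 4638; a·d/n = 417·686/4638 = 61.6779; b·c/n = 2847·688/4638 = 422.3234
OR_MH = (38.0570 + 61.6779) / (51.5002 + 422.3234) = 99.7349 / 473.8237 = 0.21049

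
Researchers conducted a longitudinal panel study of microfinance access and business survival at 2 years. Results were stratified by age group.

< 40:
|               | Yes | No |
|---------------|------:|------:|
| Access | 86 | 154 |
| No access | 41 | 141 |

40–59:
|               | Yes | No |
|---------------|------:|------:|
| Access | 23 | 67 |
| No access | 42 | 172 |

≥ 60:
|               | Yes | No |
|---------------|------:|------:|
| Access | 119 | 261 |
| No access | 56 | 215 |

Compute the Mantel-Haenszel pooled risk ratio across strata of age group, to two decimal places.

RR_MH = Σ(aᵢ·n₀ᵢ/nᵢ) / Σ(cᵢ·n₁ᵢ/nᵢ), with n₁ᵢ = aᵢ+bᵢ (exposed), n₀ᵢ = cᵢ+dᵢ (unexposed), nᵢ = n₁ᵢ+n₀ᵢ.
Stratum 1 (< 40): n₁ = 240, n₀ = 182, n = 422; a·n₀/n = 86·182/422 = 37.0900; c·n₁/n = 41·240/422 = 23.3175
Stratum 2 (40–59): n₁ = 90, n₀ = 214, n = 304; a·n₀/n = 23·214/304 = 16.1908; c·n₁/n = 42·90/304 = 12.4342
Stratum 3 (≥ 60): n₁ = 380, n₀ = 271, n = 651; a·n₀/n = 119·271/651 = 49.5376; c·n₁/n = 56·380/651 = 32.6882
RR_MH = (37.0900 + 16.1908 + 49.5376) / (23.3175 + 12.4342 + 32.6882) = 102.8185 / 68.4399 = 1.50232

1.50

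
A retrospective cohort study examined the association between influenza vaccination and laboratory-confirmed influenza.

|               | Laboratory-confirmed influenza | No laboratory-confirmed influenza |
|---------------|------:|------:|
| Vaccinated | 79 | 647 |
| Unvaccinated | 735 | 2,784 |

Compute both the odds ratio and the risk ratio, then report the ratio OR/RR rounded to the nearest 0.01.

Cells: a = 79, b = 647, c = 735, d = 2784.
OR = (79·2784)/(647·735) = 219936/475545 = 0.46249
Risk in exposed = 79/726 = 0.10882; risk in unexposed = 735/3519 = 0.20887; RR = 0.52098
OR/RR = 0.46249 / 0.52098 = 0.88773
The outcome is not rare, so the OR lies further from 1 than the RR.

0.89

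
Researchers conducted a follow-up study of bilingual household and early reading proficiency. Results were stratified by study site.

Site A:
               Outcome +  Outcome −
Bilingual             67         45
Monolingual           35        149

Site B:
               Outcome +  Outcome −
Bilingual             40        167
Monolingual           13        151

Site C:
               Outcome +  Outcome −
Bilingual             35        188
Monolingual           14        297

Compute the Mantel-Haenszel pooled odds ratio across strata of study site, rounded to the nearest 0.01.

4.31

OR_MH = Σ(aᵢdᵢ/nᵢ) / Σ(bᵢcᵢ/nᵢ), where nᵢ is the stratum total.
Stratum 1 (Site A): n = 296; a·d/n = 67·149/296 = 33.7264; b·c/n = 45·35/296 = 5.3209
Stratum 2 (Site B): n = 371; a·d/n = 40·151/371 = 16.2803; b·c/n = 167·13/371 = 5.8518
Stratum 3 (Site C): n = 534; a·d/n = 35·297/534 = 19.4663; b·c/n = 188·14/534 = 4.9288
OR_MH = (33.7264 + 16.2803 + 19.4663) / (5.3209 + 5.8518 + 4.9288) = 69.4730 / 16.1015 = 4.31468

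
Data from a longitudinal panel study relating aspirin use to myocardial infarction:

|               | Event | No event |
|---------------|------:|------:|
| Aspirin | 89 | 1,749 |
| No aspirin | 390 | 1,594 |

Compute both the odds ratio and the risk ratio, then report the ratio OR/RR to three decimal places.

0.844

Cells: a = 89, b = 1749, c = 390, d = 1594.
OR = (89·1594)/(1749·390) = 141866/682110 = 0.20798
Risk in exposed = 89/1838 = 0.04842; risk in unexposed = 390/1984 = 0.19657; RR = 0.24633
OR/RR = 0.20798 / 0.24633 = 0.84431
The outcome is not rare, so the OR lies further from 1 than the RR.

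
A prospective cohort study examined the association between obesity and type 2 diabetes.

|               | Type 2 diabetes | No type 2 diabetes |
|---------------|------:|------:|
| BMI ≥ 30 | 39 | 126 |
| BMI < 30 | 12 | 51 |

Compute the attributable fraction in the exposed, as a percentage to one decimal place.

Cells: a = 39, b = 126, c = 12, d = 51.
Risk in exposed = 39/165 = 0.23636; risk in unexposed = 12/63 = 0.19048.
RR = 0.23636/0.19048 = 1.24091
AR% = (RR − 1)/RR × 100 = (1.24091 − 1)/1.24091 × 100 = 19.4139%

19.4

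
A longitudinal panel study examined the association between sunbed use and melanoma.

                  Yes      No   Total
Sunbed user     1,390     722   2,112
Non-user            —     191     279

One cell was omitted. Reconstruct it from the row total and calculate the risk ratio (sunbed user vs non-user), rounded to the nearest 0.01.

2.09

The missing cell is in the unexposed row: 279 − 191 = 88.
So a = 1390, b = 722, c = 88, d = 191.
RR = [a/(a+b)] / [c/(c+d)] = (1390/2112) / (88/279) = 0.65814/0.31541 = 2.08662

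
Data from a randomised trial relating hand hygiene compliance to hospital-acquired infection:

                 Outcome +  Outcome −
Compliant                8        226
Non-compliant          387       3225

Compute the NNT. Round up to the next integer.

14

Risk in treated group = 8/234 = 0.03419; risk in control = 387/3612 = 0.10714.
Absolute risk reduction = 0.10714 − 0.03419 = 0.07295
NNT = 1 / ARR = 1 / 0.07295 = 13.707 → round up → 14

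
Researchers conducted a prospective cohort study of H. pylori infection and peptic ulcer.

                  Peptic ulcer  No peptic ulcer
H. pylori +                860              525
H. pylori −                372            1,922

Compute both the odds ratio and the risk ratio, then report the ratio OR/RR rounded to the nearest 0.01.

Cells: a = 860, b = 525, c = 372, d = 1922.
OR = (860·1922)/(525·372) = 1652920/195300 = 8.46349
Risk in exposed = 860/1385 = 0.62094; risk in unexposed = 372/2294 = 0.16216; RR = 3.82912
OR/RR = 8.46349 / 3.82912 = 2.21030
The outcome is not rare, so the OR lies further from 1 than the RR.

2.21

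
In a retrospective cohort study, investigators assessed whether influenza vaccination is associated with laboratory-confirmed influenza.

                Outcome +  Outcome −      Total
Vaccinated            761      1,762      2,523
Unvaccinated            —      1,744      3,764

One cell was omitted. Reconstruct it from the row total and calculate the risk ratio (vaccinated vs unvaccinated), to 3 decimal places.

0.562

The missing cell is in the unexposed row: 3764 − 1744 = 2020.
So a = 761, b = 1762, c = 2020, d = 1744.
RR = [a/(a+b)] / [c/(c+d)] = (761/2523) / (2020/3764) = 0.30163/0.53666 = 0.56204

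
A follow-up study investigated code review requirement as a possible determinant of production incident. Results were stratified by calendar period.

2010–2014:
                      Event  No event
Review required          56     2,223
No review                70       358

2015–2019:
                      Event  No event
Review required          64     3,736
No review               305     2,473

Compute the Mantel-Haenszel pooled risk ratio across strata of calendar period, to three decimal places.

RR_MH = Σ(aᵢ·n₀ᵢ/nᵢ) / Σ(cᵢ·n₁ᵢ/nᵢ), with n₁ᵢ = aᵢ+bᵢ (exposed), n₀ᵢ = cᵢ+dᵢ (unexposed), nᵢ = n₁ᵢ+n₀ᵢ.
Stratum 1 (2010–2014): n₁ = 2279, n₀ = 428, n = 2707; a·n₀/n = 56·428/2707 = 8.8541; c·n₁/n = 70·2279/2707 = 58.9324
Stratum 2 (2015–2019): n₁ = 3800, n₀ = 2778, n = 6578; a·n₀/n = 64·2778/6578 = 27.0283; c·n₁/n = 305·3800/6578 = 176.1934
RR_MH = (8.8541 + 27.0283) / (58.9324 + 176.1934) = 35.8824 / 235.1258 = 0.15261

0.153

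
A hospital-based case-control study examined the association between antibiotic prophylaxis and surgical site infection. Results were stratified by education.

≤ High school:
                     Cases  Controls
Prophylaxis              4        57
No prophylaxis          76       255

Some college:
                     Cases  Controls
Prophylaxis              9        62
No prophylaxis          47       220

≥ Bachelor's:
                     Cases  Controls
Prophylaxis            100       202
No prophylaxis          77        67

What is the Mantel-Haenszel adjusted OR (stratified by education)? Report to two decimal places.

OR_MH = Σ(aᵢdᵢ/nᵢ) / Σ(bᵢcᵢ/nᵢ), where nᵢ is the stratum total.
Stratum 1 (≤ High school): n = 392; a·d/n = 4·255/392 = 2.6020; b·c/n = 57·76/392 = 11.0510
Stratum 2 (Some college): n = 338; a·d/n = 9·220/338 = 5.8580; b·c/n = 62·47/338 = 8.6213
Stratum 3 (≥ Bachelor's): n = 446; a·d/n = 100·67/446 = 15.0224; b·c/n = 202·77/446 = 34.8744
OR_MH = (2.6020 + 5.8580 + 15.0224) / (11.0510 + 8.6213 + 34.8744) = 23.4825 / 54.5468 = 0.43050

0.43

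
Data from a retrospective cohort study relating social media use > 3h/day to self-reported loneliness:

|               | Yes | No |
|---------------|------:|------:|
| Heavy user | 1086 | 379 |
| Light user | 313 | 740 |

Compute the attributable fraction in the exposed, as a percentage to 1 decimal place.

Cells: a = 1086, b = 379, c = 313, d = 740.
Risk in exposed = 1086/1465 = 0.74130; risk in unexposed = 313/1053 = 0.29725.
RR = 0.74130/0.29725 = 2.49388
AR% = (RR − 1)/RR × 100 = (2.49388 − 1)/2.49388 × 100 = 59.9019%

59.9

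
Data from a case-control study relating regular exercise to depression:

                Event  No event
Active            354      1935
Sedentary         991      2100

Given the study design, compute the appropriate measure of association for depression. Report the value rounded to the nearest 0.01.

Cells: a = 354, b = 1935, c = 991, d = 2100.
This is a case-control study: participants were sampled on outcome status, so risks in the source population cannot be estimated directly — relative risk is not valid here. The odds ratio is the appropriate measure.
OR = (a·d)/(b·c) = (354 × 2100) / (1935 × 991) = 743400 / 1917585 = 0.38768

0.39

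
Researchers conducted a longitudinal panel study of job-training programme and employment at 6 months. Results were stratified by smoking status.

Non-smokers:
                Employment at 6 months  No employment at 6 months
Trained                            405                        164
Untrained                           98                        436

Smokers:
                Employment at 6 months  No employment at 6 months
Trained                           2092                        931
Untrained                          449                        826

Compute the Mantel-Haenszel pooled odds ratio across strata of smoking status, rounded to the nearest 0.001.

OR_MH = Σ(aᵢdᵢ/nᵢ) / Σ(bᵢcᵢ/nᵢ), where nᵢ is the stratum total.
Stratum 1 (Non-smokers): n = 1103; a·d/n = 405·436/1103 = 160.0907; b·c/n = 164·98/1103 = 14.5712
Stratum 2 (Smokers): n = 4298; a·d/n = 2092·826/4298 = 402.0456; b·c/n = 931·449/4298 = 97.2590
OR_MH = (160.0907 + 402.0456) / (14.5712 + 97.2590) = 562.1363 / 111.8301 = 5.02670

5.027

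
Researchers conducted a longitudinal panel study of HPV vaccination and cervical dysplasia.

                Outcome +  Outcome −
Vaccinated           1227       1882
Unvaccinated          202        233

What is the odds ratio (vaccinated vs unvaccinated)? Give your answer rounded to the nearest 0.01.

0.75

Cells: a = 1227, b = 1882, c = 202, d = 233.
OR = (a·d)/(b·c) = (1227 × 233) / (1882 × 202) = 285891 / 380164 = 0.75202
Exposure is associated with lower odds of cervical dysplasia (OR = 0.75 < 1).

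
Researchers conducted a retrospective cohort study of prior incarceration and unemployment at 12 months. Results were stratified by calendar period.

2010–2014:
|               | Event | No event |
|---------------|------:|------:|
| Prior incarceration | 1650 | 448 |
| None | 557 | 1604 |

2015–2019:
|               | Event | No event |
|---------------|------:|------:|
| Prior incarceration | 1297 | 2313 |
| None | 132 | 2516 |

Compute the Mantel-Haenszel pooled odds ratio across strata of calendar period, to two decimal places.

OR_MH = Σ(aᵢdᵢ/nᵢ) / Σ(bᵢcᵢ/nᵢ), where nᵢ is the stratum total.
Stratum 1 (2010–2014): n = 4259; a·d/n = 1650·1604/4259 = 621.4135; b·c/n = 448·557/4259 = 58.5903
Stratum 2 (2015–2019): n = 6258; a·d/n = 1297·2516/6258 = 521.4529; b·c/n = 2313·132/6258 = 48.7881
OR_MH = (621.4135 + 521.4529) / (58.5903 + 48.7881) = 1142.8663 / 107.3784 = 10.64336

10.64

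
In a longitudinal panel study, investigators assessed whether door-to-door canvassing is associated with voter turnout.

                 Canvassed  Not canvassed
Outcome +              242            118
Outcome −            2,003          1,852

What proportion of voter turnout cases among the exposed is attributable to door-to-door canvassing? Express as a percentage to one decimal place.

Reading the table with exposure as columns: a = 242 (Canvassed, case), b = 2003 (Canvassed, non-case), c = 118 (Not canvassed, case), d = 1852.
Risk in exposed = 242/2245 = 0.10780; risk in unexposed = 118/1970 = 0.05990.
RR = 0.10780/0.05990 = 1.79963
AR% = (RR − 1)/RR × 100 = (1.79963 − 1)/1.79963 × 100 = 44.4330%

44.4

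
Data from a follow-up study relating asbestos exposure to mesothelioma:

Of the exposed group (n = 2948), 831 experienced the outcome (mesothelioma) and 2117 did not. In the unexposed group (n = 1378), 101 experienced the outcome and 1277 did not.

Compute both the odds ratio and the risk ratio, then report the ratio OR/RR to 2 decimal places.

1.29

From the description: a = 831, b = 2117, c = 101, d = 1277.
OR = (831·1277)/(2117·101) = 1061187/213817 = 4.96306
Risk in exposed = 831/2948 = 0.28189; risk in unexposed = 101/1378 = 0.07329; RR = 3.84593
OR/RR = 4.96306 / 3.84593 = 1.29047
The outcome is not rare, so the OR lies further from 1 than the RR.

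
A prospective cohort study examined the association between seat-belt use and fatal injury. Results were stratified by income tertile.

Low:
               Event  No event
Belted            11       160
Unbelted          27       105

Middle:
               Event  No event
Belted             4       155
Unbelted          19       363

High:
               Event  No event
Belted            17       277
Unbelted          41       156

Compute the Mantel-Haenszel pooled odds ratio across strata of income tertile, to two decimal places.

OR_MH = Σ(aᵢdᵢ/nᵢ) / Σ(bᵢcᵢ/nᵢ), where nᵢ is the stratum total.
Stratum 1 (Low): n = 303; a·d/n = 11·105/303 = 3.8119; b·c/n = 160·27/303 = 14.2574
Stratum 2 (Middle): n = 541; a·d/n = 4·363/541 = 2.6839; b·c/n = 155·19/541 = 5.4436
Stratum 3 (High): n = 491; a·d/n = 17·156/491 = 5.4012; b·c/n = 277·41/491 = 23.1303
OR_MH = (3.8119 + 2.6839 + 5.4012) / (14.2574 + 5.4436 + 23.1303) = 11.8970 / 42.8314 = 0.27776

0.28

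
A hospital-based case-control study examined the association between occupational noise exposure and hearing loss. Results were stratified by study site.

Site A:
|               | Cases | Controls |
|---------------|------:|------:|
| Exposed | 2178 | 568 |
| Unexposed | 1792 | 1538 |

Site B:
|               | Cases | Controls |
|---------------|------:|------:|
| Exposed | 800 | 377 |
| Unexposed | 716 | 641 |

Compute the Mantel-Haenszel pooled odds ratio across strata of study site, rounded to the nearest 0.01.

OR_MH = Σ(aᵢdᵢ/nᵢ) / Σ(bᵢcᵢ/nᵢ), where nᵢ is the stratum total.
Stratum 1 (Site A): n = 6076; a·d/n = 2178·1538/6076 = 551.3107; b·c/n = 568·1792/6076 = 167.5207
Stratum 2 (Site B): n = 2534; a·d/n = 800·641/2534 = 202.3678; b·c/n = 377·716/2534 = 106.5241
OR_MH = (551.3107 + 202.3678) / (167.5207 + 106.5241) = 753.6785 / 274.0448 = 2.75020

2.75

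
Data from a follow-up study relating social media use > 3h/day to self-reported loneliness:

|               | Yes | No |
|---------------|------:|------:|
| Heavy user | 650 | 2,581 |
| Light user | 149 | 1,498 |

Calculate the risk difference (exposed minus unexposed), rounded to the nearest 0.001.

Cells: a = 650, b = 2581, c = 149, d = 1498.
Risk in exposed = 650/3231 = 0.201176; risk in unexposed = 149/1647 = 0.090468.
Risk difference = 0.201176 − 0.090468 = 0.110709

0.111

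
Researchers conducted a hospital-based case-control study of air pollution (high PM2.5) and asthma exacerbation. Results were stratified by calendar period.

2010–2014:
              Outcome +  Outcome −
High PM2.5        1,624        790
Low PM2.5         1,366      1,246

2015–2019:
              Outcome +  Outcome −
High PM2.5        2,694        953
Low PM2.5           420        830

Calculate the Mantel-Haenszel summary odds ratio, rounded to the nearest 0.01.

2.90

OR_MH = Σ(aᵢdᵢ/nᵢ) / Σ(bᵢcᵢ/nᵢ), where nᵢ is the stratum total.
Stratum 1 (2010–2014): n = 5026; a·d/n = 1624·1246/5026 = 402.6072; b·c/n = 790·1366/5026 = 214.7115
Stratum 2 (2015–2019): n = 4897; a·d/n = 2694·830/4897 = 456.6102; b·c/n = 953·420/4897 = 81.7358
OR_MH = (402.6072 + 456.6102) / (214.7115 + 81.7358) = 859.2174 / 296.4473 = 2.89838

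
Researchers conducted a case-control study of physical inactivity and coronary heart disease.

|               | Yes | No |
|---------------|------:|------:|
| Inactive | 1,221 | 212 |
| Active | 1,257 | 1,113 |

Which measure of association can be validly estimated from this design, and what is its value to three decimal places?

Cells: a = 1221, b = 212, c = 1257, d = 1113.
This is a case-control study: participants were sampled on outcome status, so risks in the source population cannot be estimated directly — relative risk is not valid here. The odds ratio is the appropriate measure.
OR = (a·d)/(b·c) = (1221 × 1113) / (212 × 1257) = 1358973 / 266484 = 5.09964

5.100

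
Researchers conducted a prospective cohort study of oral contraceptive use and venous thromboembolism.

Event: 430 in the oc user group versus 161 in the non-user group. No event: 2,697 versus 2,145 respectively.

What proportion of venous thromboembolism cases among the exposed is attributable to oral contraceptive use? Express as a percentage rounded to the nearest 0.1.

49.2

From the description: a = 430, b = 2697, c = 161, d = 2145.
Risk in exposed = 430/3127 = 0.13751; risk in unexposed = 161/2306 = 0.06982.
RR = 0.13751/0.06982 = 1.96958
AR% = (RR − 1)/RR × 100 = (1.96958 − 1)/1.96958 × 100 = 49.2278%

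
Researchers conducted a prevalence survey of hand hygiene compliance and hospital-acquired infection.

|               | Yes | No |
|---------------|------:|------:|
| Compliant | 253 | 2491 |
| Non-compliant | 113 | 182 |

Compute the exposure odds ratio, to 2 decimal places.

Cells: a = 253, b = 2491, c = 113, d = 182.
OR = (a·d)/(b·c) = (253 × 182) / (2491 × 113) = 46046 / 281483 = 0.16358
Exposure is associated with lower odds of hospital-acquired infection (OR = 0.16 < 1).

0.16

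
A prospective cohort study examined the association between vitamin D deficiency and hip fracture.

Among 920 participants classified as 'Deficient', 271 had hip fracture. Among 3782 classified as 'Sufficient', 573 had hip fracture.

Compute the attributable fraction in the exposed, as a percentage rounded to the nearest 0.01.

From the description: a = 271, b = 649, c = 573, d = 3209.
Risk in exposed = 271/920 = 0.29457; risk in unexposed = 573/3782 = 0.15151.
RR = 0.29457/0.15151 = 1.94423
AR% = (RR − 1)/RR × 100 = (1.94423 − 1)/1.94423 × 100 = 48.5658%

48.57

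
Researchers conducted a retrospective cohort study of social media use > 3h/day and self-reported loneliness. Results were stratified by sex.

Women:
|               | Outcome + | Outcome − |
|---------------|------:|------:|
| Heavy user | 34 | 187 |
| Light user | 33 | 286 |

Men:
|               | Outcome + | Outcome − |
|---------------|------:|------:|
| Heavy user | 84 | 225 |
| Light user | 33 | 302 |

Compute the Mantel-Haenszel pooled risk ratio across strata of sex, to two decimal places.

RR_MH = Σ(aᵢ·n₀ᵢ/nᵢ) / Σ(cᵢ·n₁ᵢ/nᵢ), with n₁ᵢ = aᵢ+bᵢ (exposed), n₀ᵢ = cᵢ+dᵢ (unexposed), nᵢ = n₁ᵢ+n₀ᵢ.
Stratum 1 (Women): n₁ = 221, n₀ = 319, n = 540; a·n₀/n = 34·319/540 = 20.0852; c·n₁/n = 33·221/540 = 13.5056
Stratum 2 (Men): n₁ = 309, n₀ = 335, n = 644; a·n₀/n = 84·335/644 = 43.6957; c·n₁/n = 33·309/644 = 15.8339
RR_MH = (20.0852 + 43.6957) / (13.5056 + 15.8339) = 63.7808 / 29.3394 = 2.17390

2.17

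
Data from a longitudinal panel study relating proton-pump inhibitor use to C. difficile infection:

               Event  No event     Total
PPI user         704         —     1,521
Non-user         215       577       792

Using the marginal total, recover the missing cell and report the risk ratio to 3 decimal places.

The missing cell is in the exposed row: 1521 − 704 = 817.
So a = 704, b = 817, c = 215, d = 577.
RR = [a/(a+b)] / [c/(c+d)] = (704/1521) / (215/792) = 0.46285/0.27146 = 1.70502

1.705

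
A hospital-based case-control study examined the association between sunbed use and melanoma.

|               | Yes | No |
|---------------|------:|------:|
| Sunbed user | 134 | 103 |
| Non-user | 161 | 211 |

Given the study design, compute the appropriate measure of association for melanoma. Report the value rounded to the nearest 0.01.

1.70

Cells: a = 134, b = 103, c = 161, d = 211.
This is a hospital-based case-control study: participants were sampled on outcome status, so risks in the source population cannot be estimated directly — relative risk is not valid here. The odds ratio is the appropriate measure.
OR = (a·d)/(b·c) = (134 × 211) / (103 × 161) = 28274 / 16583 = 1.70500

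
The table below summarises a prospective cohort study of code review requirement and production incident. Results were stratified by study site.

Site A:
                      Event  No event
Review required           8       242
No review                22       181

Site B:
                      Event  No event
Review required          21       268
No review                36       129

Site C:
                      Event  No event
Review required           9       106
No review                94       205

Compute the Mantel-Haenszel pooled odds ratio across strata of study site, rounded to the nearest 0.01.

0.24

OR_MH = Σ(aᵢdᵢ/nᵢ) / Σ(bᵢcᵢ/nᵢ), where nᵢ is the stratum total.
Stratum 1 (Site A): n = 453; a·d/n = 8·181/453 = 3.1965; b·c/n = 242·22/453 = 11.7528
Stratum 2 (Site B): n = 454; a·d/n = 21·129/454 = 5.9670; b·c/n = 268·36/454 = 21.2511
Stratum 3 (Site C): n = 414; a·d/n = 9·205/414 = 4.4565; b·c/n = 106·94/414 = 24.0676
OR_MH = (3.1965 + 5.9670 + 4.4565) / (11.7528 + 21.2511 + 24.0676) = 13.6200 / 57.0715 = 0.23865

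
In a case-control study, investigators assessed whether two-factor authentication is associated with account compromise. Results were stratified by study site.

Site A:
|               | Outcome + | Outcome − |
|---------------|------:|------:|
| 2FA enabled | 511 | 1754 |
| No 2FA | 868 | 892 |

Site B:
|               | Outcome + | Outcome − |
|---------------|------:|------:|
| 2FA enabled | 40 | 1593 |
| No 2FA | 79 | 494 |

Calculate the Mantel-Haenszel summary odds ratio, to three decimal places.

0.281

OR_MH = Σ(aᵢdᵢ/nᵢ) / Σ(bᵢcᵢ/nᵢ), where nᵢ is the stratum total.
Stratum 1 (Site A): n = 4025; a·d/n = 511·892/4025 = 113.2452; b·c/n = 1754·868/4025 = 378.2539
Stratum 2 (Site B): n = 2206; a·d/n = 40·494/2206 = 8.9574; b·c/n = 1593·79/2206 = 57.0476
OR_MH = (113.2452 + 8.9574) / (378.2539 + 57.0476) = 122.2026 / 435.3015 = 0.28073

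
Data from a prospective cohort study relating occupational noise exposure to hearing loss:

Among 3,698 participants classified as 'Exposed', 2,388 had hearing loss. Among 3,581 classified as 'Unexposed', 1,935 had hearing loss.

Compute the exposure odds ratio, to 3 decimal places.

1.551

From the description: a = 2388, b = 1310, c = 1935, d = 1646.
OR = (a·d)/(b·c) = (2388 × 1646) / (1310 × 1935) = 3930648 / 2534850 = 1.55064
The odds of hearing loss are about 1.55 times as high in the exposed group.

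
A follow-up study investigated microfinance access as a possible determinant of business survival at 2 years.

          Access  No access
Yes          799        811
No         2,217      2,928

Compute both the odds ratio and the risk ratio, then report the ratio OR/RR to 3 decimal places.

1.065

Reading the table with exposure as columns: a = 799 (Access, case), b = 2217 (Access, non-case), c = 811 (No access, case), d = 2928.
OR = (799·2928)/(2217·811) = 2339472/1797987 = 1.30116
Risk in exposed = 799/3016 = 0.26492; risk in unexposed = 811/3739 = 0.21690; RR = 1.22138
OR/RR = 1.30116 / 1.22138 = 1.06532
The outcome is not rare, so the OR lies further from 1 than the RR.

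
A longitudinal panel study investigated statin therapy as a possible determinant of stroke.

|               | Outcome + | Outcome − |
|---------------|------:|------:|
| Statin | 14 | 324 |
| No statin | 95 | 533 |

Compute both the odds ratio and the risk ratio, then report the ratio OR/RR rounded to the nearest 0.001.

0.885

Cells: a = 14, b = 324, c = 95, d = 533.
OR = (14·533)/(324·95) = 7462/30780 = 0.24243
Risk in exposed = 14/338 = 0.04142; risk in unexposed = 95/628 = 0.15127; RR = 0.27381
OR/RR = 0.24243 / 0.27381 = 0.88540
The outcome is not rare, so the OR lies further from 1 than the RR.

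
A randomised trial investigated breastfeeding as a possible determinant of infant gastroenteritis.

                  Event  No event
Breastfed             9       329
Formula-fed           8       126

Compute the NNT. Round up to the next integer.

Risk in treated group = 9/338 = 0.02663; risk in control = 8/134 = 0.05970.
Absolute risk reduction = 0.05970 − 0.02663 = 0.03307
NNT = 1 / ARR = 1 / 0.03307 = 30.235 → round up → 31

31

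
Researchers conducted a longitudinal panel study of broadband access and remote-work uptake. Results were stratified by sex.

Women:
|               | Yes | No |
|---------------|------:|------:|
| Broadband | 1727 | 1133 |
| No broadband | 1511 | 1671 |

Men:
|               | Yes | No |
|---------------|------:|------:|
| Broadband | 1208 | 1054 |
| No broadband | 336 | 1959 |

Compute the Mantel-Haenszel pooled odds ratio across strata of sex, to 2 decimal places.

OR_MH = Σ(aᵢdᵢ/nᵢ) / Σ(bᵢcᵢ/nᵢ), where nᵢ is the stratum total.
Stratum 1 (Women): n = 6042; a·d/n = 1727·1671/6042 = 477.6261; b·c/n = 1133·1511/6042 = 283.3438
Stratum 2 (Men): n = 4557; a·d/n = 1208·1959/4557 = 519.3048; b·c/n = 1054·336/4557 = 77.7143
OR_MH = (477.6261 + 519.3048) / (283.3438 + 77.7143) = 996.9309 / 361.0580 = 2.76114

2.76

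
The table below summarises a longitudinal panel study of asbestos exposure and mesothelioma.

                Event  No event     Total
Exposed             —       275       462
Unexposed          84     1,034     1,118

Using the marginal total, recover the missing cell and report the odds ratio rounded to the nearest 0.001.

8.370

The missing cell is in the exposed row: 462 − 275 = 187.
So a = 187, b = 275, c = 84, d = 1034.
OR = (a·d)/(b·c) = (187 × 1034) / (275 × 84) = 193358 / 23100 = 8.37048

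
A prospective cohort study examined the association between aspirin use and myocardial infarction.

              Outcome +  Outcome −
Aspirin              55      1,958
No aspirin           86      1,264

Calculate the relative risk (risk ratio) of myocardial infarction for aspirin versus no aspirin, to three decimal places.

Cells: a = 55, b = 1958, c = 86, d = 1264.
Risk in exposed = 55/2013 = 0.02732; risk in unexposed = 86/1350 = 0.06370.
RR = 0.02732 / 0.06370 = 0.42890
The risk is 57% lower among the exposed than among the unexposed.

0.429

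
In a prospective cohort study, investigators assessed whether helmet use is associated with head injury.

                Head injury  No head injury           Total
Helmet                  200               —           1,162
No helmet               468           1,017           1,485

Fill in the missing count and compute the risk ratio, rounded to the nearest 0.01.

0.55

The missing cell is in the exposed row: 1162 − 200 = 962.
So a = 200, b = 962, c = 468, d = 1017.
RR = [a/(a+b)] / [c/(c+d)] = (200/1162) / (468/1485) = 0.17212/0.31515 = 0.54614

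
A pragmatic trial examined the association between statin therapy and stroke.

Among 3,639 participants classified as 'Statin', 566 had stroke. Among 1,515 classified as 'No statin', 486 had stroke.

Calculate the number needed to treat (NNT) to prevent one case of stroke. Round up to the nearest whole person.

7

Risk in treated group = 566/3639 = 0.15554; risk in control = 486/1515 = 0.32079.
Absolute risk reduction = 0.32079 − 0.15554 = 0.16525
NNT = 1 / ARR = 1 / 0.16525 = 6.051 → round up → 7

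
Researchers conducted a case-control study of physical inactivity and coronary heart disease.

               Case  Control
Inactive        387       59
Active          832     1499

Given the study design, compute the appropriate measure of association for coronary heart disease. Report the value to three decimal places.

11.818

Cells: a = 387, b = 59, c = 832, d = 1499.
This is a case-control study: participants were sampled on outcome status, so risks in the source population cannot be estimated directly — relative risk is not valid here. The odds ratio is the appropriate measure.
OR = (a·d)/(b·c) = (387 × 1499) / (59 × 832) = 580113 / 49088 = 11.81782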